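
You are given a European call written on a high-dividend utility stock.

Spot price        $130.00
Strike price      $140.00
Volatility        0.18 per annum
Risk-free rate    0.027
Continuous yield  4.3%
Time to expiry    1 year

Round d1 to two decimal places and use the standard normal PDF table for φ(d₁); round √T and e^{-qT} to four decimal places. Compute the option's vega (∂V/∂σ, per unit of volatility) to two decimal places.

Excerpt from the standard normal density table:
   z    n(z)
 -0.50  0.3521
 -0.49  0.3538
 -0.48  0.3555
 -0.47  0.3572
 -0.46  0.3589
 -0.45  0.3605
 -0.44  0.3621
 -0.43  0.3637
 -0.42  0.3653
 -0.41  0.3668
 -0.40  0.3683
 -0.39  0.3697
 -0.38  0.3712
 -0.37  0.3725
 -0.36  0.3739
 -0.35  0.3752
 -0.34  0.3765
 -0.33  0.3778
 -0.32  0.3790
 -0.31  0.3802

T = 1;  σ√T = 0.1800
d₁ = [ln(130/140) + (0.027 − 0.043 + 0.18²/2)·1] / 0.1800 = [-0.0741 + 0.0002] / 0.1800 = -0.4106 ⇒ -0.41
√T = √1 = 1.0000
φ(d₁) = φ(-0.41) = 0.3668
e^(−qT) = e^(−0.043·1) = 0.9579
vega = S·e^(−qT)·φ(d₁)·√T = 130·0.9579·0.3668·1.0000 = 45.6765
(Vega is the same for a European call and put with the same parameters.)

45.68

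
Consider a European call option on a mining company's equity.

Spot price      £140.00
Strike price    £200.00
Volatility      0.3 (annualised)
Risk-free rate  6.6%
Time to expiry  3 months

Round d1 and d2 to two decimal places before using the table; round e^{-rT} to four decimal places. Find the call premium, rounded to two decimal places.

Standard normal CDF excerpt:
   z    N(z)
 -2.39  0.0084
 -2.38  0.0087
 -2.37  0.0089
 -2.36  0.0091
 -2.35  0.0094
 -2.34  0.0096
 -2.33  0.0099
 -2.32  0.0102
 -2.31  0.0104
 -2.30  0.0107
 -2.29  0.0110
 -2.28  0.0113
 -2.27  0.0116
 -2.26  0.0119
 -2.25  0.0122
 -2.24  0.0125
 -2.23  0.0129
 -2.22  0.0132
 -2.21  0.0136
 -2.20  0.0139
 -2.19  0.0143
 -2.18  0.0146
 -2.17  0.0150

£0.11

σ√T = 0.3 × 0.5000 = 0.1500
d₁ = [ln(140/200) + (0.066 + 0.3²/2)·0.25] / 0.1500 = [-0.3567 + 0.0278] / 0.1500 = -2.1928 ≈ -2.19
d₂ = d₁ − σ√T = -2.1928 − 0.1500 = -2.3428 ≈ -2.34
exp(−rT) = exp(−0.066·0.25) = 0.9836
N(d₁) = N(-2.19) = 0.0143;  N(d₂) = N(-2.34) = 0.0096
C = 140·0.0143 − 200·0.9836·0.0096 = 2.0020 − 1.8885 = 0.1135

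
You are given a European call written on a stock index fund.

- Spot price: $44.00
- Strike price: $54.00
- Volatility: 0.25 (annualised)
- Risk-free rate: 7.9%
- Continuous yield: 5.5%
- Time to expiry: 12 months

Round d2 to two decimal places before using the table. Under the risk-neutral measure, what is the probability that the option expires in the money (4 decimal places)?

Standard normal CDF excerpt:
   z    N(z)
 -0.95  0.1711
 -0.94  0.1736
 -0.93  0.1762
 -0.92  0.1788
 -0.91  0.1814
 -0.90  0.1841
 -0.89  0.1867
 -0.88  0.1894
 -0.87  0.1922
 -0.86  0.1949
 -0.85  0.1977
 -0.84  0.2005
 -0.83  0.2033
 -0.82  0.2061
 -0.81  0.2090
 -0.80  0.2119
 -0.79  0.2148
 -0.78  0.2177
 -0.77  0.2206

0.1977

σ√T = 0.25 × 1.0000 = 0.2500
d₁ = [ln(44/54) + (0.079 − 0.055 + 0.25²/2)·1] / 0.2500 = [-0.2048 + 0.0553] / 0.2500 = -0.5982 ⇒ -0.60
d₂ = d₁ − σ√T = -0.5982 − 0.2500 = -0.8482 ⇒ -0.85
Risk-neutral Pr[S_T > K] = N(d₂) = N(-0.85) = 0.1977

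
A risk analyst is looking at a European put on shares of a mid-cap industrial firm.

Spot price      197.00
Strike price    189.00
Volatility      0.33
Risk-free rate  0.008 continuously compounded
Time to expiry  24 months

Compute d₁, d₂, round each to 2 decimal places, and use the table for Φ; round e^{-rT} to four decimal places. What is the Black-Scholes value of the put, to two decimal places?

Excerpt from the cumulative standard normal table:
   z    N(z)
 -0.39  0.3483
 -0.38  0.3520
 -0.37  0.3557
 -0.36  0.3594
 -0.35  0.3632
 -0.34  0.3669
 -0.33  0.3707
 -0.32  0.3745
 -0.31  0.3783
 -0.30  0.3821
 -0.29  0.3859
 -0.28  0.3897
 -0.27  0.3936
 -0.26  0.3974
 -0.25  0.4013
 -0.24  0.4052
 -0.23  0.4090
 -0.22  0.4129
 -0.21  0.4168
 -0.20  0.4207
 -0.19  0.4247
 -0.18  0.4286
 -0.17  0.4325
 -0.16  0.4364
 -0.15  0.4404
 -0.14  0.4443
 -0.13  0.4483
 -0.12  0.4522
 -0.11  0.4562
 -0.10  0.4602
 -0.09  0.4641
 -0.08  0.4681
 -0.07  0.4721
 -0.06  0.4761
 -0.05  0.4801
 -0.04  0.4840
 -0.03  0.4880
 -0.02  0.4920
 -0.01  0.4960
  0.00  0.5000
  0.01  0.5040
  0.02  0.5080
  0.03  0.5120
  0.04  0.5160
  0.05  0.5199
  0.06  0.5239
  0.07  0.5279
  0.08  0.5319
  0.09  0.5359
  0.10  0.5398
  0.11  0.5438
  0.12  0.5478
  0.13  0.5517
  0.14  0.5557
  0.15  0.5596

σ√T = 0.33·√2 = 0.4667
d₁ = [ln(197/189) + (0.008 + ½·0.33²)·2] / (σ√T) = (0.0415 + 0.1249) / 0.4667 = 0.3565 ⇒ 0.36
d₂ = 0.3565 − 0.4667 = -0.1102 ⇒ -0.11
exp(−rT) = exp(−0.008·2) = 0.9841
N(−d₂) = N(0.11) = 0.5438;  N(−d₁) = N(-0.36) = 0.3594
P = 189·0.9841·0.5438 − 197·0.3594 = 101.1440 − 70.8018 = 30.3422

30.34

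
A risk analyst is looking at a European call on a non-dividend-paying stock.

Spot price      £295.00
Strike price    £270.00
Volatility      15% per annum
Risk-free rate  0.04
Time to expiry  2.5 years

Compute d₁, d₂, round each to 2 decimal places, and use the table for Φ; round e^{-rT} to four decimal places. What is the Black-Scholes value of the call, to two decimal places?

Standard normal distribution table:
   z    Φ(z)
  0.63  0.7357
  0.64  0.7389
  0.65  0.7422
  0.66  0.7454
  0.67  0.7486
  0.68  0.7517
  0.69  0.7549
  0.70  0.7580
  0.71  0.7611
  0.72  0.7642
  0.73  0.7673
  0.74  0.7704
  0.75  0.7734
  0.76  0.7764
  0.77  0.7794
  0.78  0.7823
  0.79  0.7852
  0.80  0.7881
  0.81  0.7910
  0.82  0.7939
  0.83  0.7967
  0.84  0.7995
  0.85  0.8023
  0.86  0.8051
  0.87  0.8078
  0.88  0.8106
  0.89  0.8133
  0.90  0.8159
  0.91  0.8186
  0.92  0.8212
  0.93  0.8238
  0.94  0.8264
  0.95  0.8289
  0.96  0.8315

£57.85

T = 2.5;  σ√T = 0.2372
d₁ = [ln(295/270) + (0.04 + 0.15²/2)·2.5] / 0.2372 = [0.0886 + 0.1281] / 0.2372 = 0.9136 ≈ 0.91
d₂ = d₁ − σ√T = 0.9136 − 0.2372 = 0.6764 ≈ 0.68
e^(−rT) = e^(−0.04·2.5) = 0.9048
C = 295·N(0.91) − 270·0.9048·N(0.68) = 295·0.8186 − 270·0.9048·0.7517 = 241.4870 − 183.6373 = 57.8497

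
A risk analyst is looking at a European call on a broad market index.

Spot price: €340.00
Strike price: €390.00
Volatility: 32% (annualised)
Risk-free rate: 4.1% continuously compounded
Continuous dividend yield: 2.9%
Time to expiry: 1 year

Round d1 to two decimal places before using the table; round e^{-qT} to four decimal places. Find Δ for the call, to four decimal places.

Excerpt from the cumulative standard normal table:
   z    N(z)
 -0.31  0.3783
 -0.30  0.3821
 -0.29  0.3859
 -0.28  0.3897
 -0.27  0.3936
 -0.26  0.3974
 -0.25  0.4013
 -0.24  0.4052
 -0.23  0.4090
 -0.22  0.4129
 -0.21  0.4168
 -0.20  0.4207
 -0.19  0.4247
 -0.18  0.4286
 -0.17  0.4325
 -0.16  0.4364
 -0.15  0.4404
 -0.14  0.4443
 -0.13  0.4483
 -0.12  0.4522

σ√T = 0.32·√1 = 0.3200
d₁ = [ln(340/390) + (0.041 − 0.029 + 0.32²/2)·1] / 0.3200 = [-0.1372 + 0.0632] / 0.3200 = -0.2313 which rounds to -0.23
N(d₁) = N(-0.23) = 0.4090
Δ_call = e^(−qT)·N(d₁) = 0.9714·0.4090 = 0.3973

0.3973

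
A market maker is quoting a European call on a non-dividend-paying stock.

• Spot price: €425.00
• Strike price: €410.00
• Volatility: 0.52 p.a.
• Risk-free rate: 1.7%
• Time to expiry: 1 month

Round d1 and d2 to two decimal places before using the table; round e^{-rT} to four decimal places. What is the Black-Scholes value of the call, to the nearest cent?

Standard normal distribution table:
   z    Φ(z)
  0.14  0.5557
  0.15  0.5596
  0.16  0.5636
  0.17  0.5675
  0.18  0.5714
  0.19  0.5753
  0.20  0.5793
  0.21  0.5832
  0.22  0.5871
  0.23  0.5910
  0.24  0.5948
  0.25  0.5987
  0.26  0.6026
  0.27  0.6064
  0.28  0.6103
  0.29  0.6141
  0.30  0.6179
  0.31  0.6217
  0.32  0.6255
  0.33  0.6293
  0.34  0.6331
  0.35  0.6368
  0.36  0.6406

€33.49

σ√T = 0.52·√0.08333 = 0.1501
d₁ = [ln(425/410) + (0.017 + ½·0.52²)·0.08333] / (σ√T) = (0.0359 + 0.0127) / 0.1501 = 0.3239 → 0.32
d₂ = 0.3239 − 0.1501 = 0.1738 → 0.17
e^(−rT) = e^(−0.017·0.08333) = 0.9986
N(d₁) = N(0.32) = 0.6255;  N(d₂) = N(0.17) = 0.5675
C = 425·0.6255 − 410·0.9986·0.5675 = 265.8375 − 232.3493 = 33.4882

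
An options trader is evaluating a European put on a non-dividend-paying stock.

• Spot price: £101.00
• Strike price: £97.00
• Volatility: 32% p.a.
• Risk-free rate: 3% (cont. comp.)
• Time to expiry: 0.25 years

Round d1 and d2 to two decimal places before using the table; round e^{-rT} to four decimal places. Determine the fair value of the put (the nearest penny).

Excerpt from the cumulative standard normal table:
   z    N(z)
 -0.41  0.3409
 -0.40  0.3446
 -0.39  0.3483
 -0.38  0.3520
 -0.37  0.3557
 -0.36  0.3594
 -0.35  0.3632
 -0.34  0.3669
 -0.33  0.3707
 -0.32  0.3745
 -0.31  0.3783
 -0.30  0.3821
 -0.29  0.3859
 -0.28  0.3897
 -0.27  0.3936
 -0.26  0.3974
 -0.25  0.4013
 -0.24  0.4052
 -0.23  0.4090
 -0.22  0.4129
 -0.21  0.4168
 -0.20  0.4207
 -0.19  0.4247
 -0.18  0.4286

£4.20

σ√T = 0.32 × 0.5000 = 0.1600
d₁ = [ln(101/97) + (0.03 + 0.32²/2)·0.25] / 0.1600 = [0.0404 + 0.0203] / 0.1600 = 0.3794 → 0.38
d₂ = d₁ − σ√T = 0.3794 − 0.1600 = 0.2194 → 0.22
exp(−rT) = exp(−0.03·0.25) = 0.9925
N(−d₂) = N(-0.22) = 0.4129;  N(−d₁) = N(-0.38) = 0.3520
P = 97·0.9925·0.4129 − 101·0.3520 = 39.7509 − 35.5520 = 4.1989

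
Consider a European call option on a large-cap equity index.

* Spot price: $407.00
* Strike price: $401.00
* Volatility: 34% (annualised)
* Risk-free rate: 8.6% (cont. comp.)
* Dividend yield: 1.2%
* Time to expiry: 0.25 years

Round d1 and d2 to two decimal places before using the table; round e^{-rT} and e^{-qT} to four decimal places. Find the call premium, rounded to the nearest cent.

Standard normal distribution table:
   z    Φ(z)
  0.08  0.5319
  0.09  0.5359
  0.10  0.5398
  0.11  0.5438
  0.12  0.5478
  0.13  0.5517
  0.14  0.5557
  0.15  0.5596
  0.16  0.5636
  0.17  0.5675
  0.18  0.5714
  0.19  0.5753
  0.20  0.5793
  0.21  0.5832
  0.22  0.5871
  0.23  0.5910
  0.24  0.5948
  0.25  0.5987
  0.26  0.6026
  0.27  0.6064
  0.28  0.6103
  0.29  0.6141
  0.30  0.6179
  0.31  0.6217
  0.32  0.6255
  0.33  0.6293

$34.23

T = 0.25;  σ√T = 0.1700
d₁ = [ln(407/401) + (0.086 − 0.012 + 0.34²/2)·0.25] / 0.1700 = [0.0149 + 0.0330] / 0.1700 = 0.2812 → 0.28
d₂ = d₁ − σ√T = 0.2812 − 0.1700 = 0.1112 → 0.11
exp(−qT) = exp(−0.012·0.25) = 0.9970;  exp(−rT) = exp(−0.086·0.25) = 0.9787
C = 407·0.9970·N(0.28) − 401·0.9787·N(0.11) = 407·0.9970·0.6103 − 401·0.9787·0.5438 = 247.6469 − 213.4190 = 34.2279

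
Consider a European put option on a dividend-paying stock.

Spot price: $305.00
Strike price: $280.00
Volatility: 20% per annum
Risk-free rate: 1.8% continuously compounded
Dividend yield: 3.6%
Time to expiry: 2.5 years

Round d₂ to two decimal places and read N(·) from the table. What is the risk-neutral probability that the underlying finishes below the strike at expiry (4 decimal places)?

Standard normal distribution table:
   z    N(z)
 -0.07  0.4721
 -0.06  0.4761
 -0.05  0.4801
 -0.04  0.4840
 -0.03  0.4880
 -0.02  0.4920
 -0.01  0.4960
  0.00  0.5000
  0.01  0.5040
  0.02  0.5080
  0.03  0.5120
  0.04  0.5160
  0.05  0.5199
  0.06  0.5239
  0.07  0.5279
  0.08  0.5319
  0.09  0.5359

σ√T = 0.2 × 1.5811 = 0.3162
d₁ = [ln(305/280) + (0.018 − 0.036 + 0.2²/2)·2.5] / 0.3162 = [0.0855 + 0.0050] / 0.3162 = 0.2863 ≈ 0.29
d₂ = d₁ − σ√T = 0.2863 − 0.3162 = -0.0300 ≈ -0.03
Pr(exercise) under Q = N(−d₂) = N(0.03) = 0.5120

0.5120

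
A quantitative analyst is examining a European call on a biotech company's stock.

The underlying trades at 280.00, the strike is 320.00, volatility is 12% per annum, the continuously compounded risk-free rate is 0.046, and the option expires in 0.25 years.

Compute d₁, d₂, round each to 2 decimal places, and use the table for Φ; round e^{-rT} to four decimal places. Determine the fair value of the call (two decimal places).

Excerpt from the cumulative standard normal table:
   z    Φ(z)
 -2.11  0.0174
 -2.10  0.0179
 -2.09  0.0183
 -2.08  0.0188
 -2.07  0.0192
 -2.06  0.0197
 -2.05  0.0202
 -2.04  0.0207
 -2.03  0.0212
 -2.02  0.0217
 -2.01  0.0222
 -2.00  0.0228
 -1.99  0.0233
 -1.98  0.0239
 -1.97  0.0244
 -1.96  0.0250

σ√T = 0.12·√0.25 = 0.0600
ln(S/K) + (r + σ²/2)T = ln(280/320) + (0.046 + 0.12²/2)·0.25 = -0.1335 + 0.0133 = -0.1202
d₁ = -0.1202 / 0.0600 = -2.0039 which rounds to -2.00
d₂ = d₁ − σ√T = -2.0039 − 0.0600 = -2.0639 which rounds to -2.06
e^(−rT) = e^(−0.046·0.25) = 0.9886
N(d₁) = N(-2.00) = 0.0228;  N(d₂) = N(-2.06) = 0.0197
C = 280·0.0228 − 320·0.9886·0.0197 = 6.3840 − 6.2321 = 0.1519

0.15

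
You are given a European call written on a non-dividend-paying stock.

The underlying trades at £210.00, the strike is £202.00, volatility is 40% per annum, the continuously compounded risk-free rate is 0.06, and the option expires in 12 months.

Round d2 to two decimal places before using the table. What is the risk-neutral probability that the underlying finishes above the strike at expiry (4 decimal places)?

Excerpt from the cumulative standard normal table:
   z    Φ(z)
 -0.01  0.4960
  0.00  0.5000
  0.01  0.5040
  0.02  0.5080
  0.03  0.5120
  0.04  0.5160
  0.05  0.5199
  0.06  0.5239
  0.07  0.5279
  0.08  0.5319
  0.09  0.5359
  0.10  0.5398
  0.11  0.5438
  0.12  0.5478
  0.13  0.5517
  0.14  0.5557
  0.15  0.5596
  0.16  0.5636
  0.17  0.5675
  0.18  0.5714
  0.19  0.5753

σ√T = 0.4·√1 = 0.4000
d₁ = [ln(210/202) + (0.06 + 0.4²/2)·1] / 0.4000 = [0.0388 + 0.1400] / 0.4000 = 0.4471 ≈ 0.45
d₂ = d₁ − σ√T = 0.4471 − 0.4000 = 0.0471 ≈ 0.05
Pr(exercise) under Q = N(d₂) = 0.5199

0.5199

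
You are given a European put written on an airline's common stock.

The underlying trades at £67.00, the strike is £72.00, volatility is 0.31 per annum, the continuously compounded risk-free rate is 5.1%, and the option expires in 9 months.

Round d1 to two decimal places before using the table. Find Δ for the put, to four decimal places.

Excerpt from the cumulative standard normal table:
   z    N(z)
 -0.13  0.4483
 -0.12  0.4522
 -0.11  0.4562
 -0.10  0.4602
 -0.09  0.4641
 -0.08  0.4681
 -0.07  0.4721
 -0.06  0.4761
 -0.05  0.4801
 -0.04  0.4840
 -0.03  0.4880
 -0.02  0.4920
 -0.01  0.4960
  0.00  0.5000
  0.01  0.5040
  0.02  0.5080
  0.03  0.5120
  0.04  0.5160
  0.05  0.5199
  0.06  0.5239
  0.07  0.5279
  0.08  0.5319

-0.4960

σ√T = 0.31 × 0.8660 = 0.2685
ln(S/K) + (r + σ²/2)T = ln(67/72) + (0.051 + 0.31²/2)·0.75 = -0.0720 + 0.0743 = 0.0023
d₁ = 0.0023 / 0.2685 = 0.0086 ⇒ 0.01
N(d₁) = N(0.01) = 0.5040
Δ_put = N(d₁) − 1 = 0.5040 − 1 = -0.4960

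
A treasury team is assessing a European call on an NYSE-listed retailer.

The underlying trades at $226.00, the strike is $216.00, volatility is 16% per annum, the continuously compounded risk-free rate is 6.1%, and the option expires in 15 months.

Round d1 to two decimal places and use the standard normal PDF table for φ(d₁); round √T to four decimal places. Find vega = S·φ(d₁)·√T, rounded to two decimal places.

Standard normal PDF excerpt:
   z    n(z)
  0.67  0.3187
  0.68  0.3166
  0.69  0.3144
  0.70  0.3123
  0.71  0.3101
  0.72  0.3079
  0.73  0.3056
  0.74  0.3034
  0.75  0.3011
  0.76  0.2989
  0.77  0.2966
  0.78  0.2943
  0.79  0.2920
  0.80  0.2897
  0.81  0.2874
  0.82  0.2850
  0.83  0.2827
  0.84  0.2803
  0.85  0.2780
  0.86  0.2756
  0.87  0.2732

T = 1.25;  σ√T = 0.1789
d₁ = [ln(226/216) + (0.061 + 0.16²/2)·1.25] / 0.1789 = [0.0453 + 0.0922] / 0.1789 = 0.7687 which rounds to 0.77
√T = √1.25 = 1.1180
φ(d₁) = φ(0.77) = 0.2966
vega = S·φ(d₁)·√T = 226·0.2966·1.1180 = 74.9413

74.94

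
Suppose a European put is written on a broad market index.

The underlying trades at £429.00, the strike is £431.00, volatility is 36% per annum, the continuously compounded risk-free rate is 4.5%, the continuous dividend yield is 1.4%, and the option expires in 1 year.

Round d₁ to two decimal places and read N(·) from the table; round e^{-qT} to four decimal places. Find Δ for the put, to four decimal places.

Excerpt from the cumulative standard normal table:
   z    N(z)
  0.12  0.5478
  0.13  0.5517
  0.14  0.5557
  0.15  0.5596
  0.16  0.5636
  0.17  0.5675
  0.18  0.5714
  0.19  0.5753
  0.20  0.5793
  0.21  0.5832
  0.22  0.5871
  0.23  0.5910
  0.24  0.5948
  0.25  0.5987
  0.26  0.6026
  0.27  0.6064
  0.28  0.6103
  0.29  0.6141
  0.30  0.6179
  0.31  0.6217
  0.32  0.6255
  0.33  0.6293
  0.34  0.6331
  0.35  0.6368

T = 1;  σ√T = 0.3600
d₁ = [ln(429/431) + (0.045 − 0.014 + ½·0.36²)·1] / (σ√T) = (-0.0047 + 0.0958) / 0.3600 = 0.2532 which rounds to 0.25
N(d₁) = N(0.25) = 0.5987
Δ_put = e^(−qT)·(N(d₁) − 1) = 0.9861·(0.5987 − 1) = -0.3957

-0.3957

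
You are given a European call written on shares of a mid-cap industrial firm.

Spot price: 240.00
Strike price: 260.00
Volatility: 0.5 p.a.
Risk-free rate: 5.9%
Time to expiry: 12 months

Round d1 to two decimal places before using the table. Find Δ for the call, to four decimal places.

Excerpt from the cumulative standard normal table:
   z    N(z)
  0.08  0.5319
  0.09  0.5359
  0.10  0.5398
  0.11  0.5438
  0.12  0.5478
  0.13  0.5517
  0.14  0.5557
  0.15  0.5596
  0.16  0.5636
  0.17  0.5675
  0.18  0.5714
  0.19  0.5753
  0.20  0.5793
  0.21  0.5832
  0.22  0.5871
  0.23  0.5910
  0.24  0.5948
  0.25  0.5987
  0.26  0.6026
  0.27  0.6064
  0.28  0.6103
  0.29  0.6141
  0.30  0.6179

σ√T = 0.5·√1 = 0.5000
d₁ = [ln(240/260) + (0.059 + 0.5²/2)·1] / 0.5000 = [-0.0800 + 0.1840] / 0.5000 = 0.2079 → 0.21
N(d₁) = N(0.21) = 0.5832
Δ_call = N(d₁) = 0.5832

0.5832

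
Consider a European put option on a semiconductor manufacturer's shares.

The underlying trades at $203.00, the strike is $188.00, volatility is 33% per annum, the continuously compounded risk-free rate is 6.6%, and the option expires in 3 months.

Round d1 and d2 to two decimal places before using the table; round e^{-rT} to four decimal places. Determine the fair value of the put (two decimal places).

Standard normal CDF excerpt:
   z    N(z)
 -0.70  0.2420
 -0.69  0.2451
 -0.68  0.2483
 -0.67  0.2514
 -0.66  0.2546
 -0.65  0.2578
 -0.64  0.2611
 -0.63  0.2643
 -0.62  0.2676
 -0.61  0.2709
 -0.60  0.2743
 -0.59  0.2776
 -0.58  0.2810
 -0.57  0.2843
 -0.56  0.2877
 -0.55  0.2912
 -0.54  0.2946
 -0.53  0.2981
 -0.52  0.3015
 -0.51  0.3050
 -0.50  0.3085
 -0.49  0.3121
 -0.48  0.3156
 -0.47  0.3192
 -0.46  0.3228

T = 0.25;  σ√T = 0.1650
d₁ = [ln(203/188) + (0.066 + 0.33²/2)·0.25] / 0.1650 = [0.0768 + 0.0301] / 0.1650 = 0.6477 → 0.65
d₂ = d₁ − σ√T = 0.6477 − 0.1650 = 0.4827 → 0.48
e^(−rT) = e^(−0.066·0.25) = 0.9836
P = 188·0.9836·N(-0.48) − 203·N(-0.65) = 188·0.9836·0.3156 − 203·0.2578 = 58.3597 − 52.3334 = 6.0263

$6.03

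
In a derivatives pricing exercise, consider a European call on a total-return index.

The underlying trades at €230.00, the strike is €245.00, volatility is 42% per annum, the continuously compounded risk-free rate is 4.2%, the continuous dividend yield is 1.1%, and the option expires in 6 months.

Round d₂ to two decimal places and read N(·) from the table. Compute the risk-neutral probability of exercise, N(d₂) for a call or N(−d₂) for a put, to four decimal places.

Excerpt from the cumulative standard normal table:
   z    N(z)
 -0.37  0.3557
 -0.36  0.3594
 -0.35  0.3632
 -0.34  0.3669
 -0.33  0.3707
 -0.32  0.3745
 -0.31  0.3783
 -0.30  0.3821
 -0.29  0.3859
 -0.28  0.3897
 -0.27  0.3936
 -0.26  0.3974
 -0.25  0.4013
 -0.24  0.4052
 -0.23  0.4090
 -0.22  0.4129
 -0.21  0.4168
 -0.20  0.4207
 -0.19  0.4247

σ√T = 0.42·√0.5 = 0.2970
ln(S/K) + (r − q + σ²/2)T = ln(230/245) + (0.042 − 0.011 + 0.42²/2)·0.5 = -0.0632 + 0.0596 = -0.0036
d₁ = -0.0036 / 0.2970 = -0.0121 which rounds to -0.01
d₂ = d₁ − σ√T = -0.0121 − 0.2970 = -0.3090 which rounds to -0.31
Risk-neutral Pr[S_T > K] = N(d₂) = N(-0.31) = 0.3783

0.3783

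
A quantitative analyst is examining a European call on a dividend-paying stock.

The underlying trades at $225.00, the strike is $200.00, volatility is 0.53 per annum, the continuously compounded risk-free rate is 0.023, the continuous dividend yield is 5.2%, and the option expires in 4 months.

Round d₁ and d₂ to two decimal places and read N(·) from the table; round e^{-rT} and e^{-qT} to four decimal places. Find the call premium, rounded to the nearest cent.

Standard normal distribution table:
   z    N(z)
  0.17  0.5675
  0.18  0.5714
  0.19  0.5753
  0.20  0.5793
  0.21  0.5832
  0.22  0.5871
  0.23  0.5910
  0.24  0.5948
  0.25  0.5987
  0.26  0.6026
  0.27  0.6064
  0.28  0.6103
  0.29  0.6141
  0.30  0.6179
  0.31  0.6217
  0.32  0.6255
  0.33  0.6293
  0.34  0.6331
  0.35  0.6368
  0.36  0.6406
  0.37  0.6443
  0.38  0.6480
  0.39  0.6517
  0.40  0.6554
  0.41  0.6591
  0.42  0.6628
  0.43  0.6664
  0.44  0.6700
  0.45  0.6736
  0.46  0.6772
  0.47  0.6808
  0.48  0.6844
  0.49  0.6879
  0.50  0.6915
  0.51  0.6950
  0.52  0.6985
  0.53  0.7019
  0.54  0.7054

$38.71

σ√T = 0.53 × 0.5774 = 0.3060
ln(S/K) + (r − q + σ²/2)T = ln(225/200) + (0.023 − 0.052 + 0.53²/2)·0.3333 = 0.1178 + 0.0372 = 0.1549
d₁ = 0.1549 / 0.3060 = 0.5063 ≈ 0.51
d₂ = d₁ − σ√T = 0.5063 − 0.3060 = 0.2003 ≈ 0.20
e^(−qT) = e^(−0.052·0.3333) = 0.9828;  e^(−rT) = e^(−0.023·0.3333) = 0.9924
N(d₁) = N(0.51) = 0.6950;  N(d₂) = N(0.20) = 0.5793
C = 225·0.9828·0.6950 − 200·0.9924·0.5793 = 153.6853 − 114.9795 = 38.7059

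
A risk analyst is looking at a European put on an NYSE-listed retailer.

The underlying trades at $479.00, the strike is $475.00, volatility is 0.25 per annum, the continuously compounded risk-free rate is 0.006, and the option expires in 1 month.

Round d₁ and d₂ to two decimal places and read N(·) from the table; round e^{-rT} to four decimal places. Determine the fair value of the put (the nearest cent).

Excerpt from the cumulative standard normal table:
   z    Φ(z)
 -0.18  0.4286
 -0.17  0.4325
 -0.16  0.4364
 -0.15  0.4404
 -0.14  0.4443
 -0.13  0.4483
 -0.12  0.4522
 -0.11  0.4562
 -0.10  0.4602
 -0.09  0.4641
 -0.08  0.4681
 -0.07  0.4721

$11.30

T = 0.08333;  σ√T = 0.0722
d₁ = [ln(479/475) + (0.006 + ½·0.25²)·0.08333] / (σ√T) = (0.0084 + 0.0031) / 0.0722 = 0.1592 which rounds to 0.16
d₂ = 0.1592 − 0.0722 = 0.0870 which rounds to 0.09
exp(−rT) = exp(−0.006·0.08333) = 0.9995
P = 475·0.9995·N(-0.09) − 479·N(-0.16) = 475·0.9995·0.4641 − 479·0.4364 = 220.3373 − 209.0356 = 11.3017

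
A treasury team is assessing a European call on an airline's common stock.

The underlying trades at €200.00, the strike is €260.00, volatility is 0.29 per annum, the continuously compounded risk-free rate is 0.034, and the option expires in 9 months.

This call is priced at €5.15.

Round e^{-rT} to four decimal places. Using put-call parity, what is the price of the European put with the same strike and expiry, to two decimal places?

€58.60

exp(−rT) = exp(−0.034·0.75) = 0.9748
Put-call parity: C − P = S − K·e^(−rT) = 200 − 260·0.9748 = 200 − 253.4480 = -53.4480
P = C − (C − P) = 5.15 − (-53.4480) = 58.5980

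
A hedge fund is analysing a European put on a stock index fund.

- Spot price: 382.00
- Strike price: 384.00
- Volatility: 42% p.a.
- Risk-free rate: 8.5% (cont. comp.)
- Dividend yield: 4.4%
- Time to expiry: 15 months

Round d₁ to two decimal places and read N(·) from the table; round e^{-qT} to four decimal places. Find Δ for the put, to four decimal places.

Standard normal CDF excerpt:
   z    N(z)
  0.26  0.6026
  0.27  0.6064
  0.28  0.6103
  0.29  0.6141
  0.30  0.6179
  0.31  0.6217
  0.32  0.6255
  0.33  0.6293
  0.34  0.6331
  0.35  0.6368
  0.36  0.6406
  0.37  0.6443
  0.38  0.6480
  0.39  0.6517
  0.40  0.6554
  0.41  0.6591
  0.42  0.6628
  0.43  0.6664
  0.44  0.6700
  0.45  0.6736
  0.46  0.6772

σ√T = 0.42·√1.25 = 0.4696
d₁ = [ln(382/384) + (0.085 − 0.044 + 0.42²/2)·1.25] / 0.4696 = [-0.0052 + 0.1615] / 0.4696 = 0.3328 ⇒ 0.33
N(d₁) = N(0.33) = 0.6293
Δ_put = exp(−qT)·(N(d₁) − 1) = 0.9465·(0.6293 − 1) = -0.3509

-0.3509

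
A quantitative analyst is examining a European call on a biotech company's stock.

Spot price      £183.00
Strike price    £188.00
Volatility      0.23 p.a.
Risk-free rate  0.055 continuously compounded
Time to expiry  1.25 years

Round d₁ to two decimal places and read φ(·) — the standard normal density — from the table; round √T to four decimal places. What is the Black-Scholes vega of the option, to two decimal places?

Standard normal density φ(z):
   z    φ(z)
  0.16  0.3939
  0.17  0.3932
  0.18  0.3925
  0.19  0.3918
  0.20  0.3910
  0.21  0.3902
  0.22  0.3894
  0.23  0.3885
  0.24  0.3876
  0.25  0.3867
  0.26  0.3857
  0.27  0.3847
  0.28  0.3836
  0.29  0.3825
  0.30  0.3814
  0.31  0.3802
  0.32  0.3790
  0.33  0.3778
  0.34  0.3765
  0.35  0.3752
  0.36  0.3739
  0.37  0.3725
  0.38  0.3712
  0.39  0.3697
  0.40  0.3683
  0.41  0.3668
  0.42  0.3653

78.26

σ√T = 0.23·√1.25 = 0.2571
d₁ = [ln(183/188) + (0.055 + ½·0.23²)·1.25] / (σ√T) = (-0.0270 + 0.1018) / 0.2571 = 0.2911 ≈ 0.29
√T = √1.25 = 1.1180
φ(d₁) = φ(0.29) = 0.3825
vega = S·φ(d₁)·√T = 183·0.3825·1.1180 = 78.2572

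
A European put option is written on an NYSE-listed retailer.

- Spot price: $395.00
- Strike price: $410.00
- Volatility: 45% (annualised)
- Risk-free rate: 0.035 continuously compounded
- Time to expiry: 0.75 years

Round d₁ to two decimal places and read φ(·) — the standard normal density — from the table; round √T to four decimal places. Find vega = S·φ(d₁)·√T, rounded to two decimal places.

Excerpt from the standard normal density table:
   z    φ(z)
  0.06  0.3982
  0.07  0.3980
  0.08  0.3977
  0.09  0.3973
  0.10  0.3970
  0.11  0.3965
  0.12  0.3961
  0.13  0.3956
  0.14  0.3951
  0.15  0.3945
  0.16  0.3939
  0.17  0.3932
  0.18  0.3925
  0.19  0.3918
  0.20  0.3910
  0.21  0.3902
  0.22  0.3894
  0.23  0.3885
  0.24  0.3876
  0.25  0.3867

T = 0.75;  σ√T = 0.3897
d₁ = [ln(395/410) + (0.035 + 0.45²/2)·0.75] / 0.3897 = [-0.0373 + 0.1022] / 0.3897 = 0.1666 ≈ 0.17
√T = √0.75 = 0.8660
φ(d₁) = φ(0.17) = 0.3932
vega = S·φ(d₁)·√T = 395·0.3932·0.8660 = 134.5019
(Call and put vega coincide under Black-Scholes.)

134.50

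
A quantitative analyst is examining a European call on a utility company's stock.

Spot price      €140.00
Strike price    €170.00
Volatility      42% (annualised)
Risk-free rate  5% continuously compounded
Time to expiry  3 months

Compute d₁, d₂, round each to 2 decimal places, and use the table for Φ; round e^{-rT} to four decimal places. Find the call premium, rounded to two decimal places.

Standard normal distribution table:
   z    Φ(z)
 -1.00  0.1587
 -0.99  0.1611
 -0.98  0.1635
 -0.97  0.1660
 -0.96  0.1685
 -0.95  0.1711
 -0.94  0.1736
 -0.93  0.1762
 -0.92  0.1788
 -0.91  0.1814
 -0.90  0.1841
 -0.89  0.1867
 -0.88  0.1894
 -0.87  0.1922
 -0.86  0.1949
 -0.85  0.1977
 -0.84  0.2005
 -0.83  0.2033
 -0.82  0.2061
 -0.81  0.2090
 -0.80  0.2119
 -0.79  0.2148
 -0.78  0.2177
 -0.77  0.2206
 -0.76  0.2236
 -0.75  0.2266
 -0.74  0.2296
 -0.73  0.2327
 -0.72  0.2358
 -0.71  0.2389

€3.43

σ√T = 0.42·√0.25 = 0.2100
d₁ = [ln(140/170) + (0.05 + 0.42²/2)·0.25] / 0.2100 = [-0.1942 + 0.0345] / 0.2100 = -0.7600 ⇒ -0.76
d₂ = d₁ − σ√T = -0.7600 − 0.2100 = -0.9700 ⇒ -0.97
e^(−rT) = e^(−0.05·0.25) = 0.9876
N(d₁) = N(-0.76) = 0.2236;  N(d₂) = N(-0.97) = 0.1660
C = 140·0.2236 − 170·0.9876·0.1660 = 31.3040 − 27.8701 = 3.4339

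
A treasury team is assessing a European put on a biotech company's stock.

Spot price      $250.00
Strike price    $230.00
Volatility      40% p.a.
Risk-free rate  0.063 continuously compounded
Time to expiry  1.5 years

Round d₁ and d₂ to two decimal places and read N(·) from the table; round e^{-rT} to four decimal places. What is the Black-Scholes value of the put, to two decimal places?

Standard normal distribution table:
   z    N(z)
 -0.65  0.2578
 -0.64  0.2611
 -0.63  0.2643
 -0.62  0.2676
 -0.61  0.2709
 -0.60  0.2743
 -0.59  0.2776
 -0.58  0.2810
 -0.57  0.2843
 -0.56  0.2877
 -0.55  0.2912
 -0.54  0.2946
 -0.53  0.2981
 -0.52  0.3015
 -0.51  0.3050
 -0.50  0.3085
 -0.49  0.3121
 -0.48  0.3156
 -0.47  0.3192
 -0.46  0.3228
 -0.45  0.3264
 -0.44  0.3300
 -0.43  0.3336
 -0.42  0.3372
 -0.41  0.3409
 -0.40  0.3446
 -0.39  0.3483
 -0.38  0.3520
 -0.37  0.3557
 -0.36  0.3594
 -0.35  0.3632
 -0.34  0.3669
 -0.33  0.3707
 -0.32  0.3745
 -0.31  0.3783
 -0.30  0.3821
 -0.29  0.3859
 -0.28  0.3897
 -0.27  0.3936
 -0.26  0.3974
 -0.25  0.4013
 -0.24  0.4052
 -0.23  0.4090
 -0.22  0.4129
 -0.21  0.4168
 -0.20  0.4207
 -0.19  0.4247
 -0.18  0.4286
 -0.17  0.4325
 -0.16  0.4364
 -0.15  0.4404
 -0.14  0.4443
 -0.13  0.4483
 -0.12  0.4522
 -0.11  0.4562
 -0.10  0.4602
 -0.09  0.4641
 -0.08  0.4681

$26.90

σ√T = 0.4 × 1.2247 = 0.4899
d₁ = [ln(250/230) + (0.063 + ½·0.4²)·1.5] / (σ√T) = (0.0834 + 0.2145) / 0.4899 = 0.6080 → 0.61
d₂ = 0.6080 − 0.4899 = 0.1182 → 0.12
exp(−rT) = exp(−0.063·1.5) = 0.9098
P = 230·0.9098·N(-0.12) − 250·N(-0.61) = 230·0.9098·0.4522 − 250·0.2709 = 94.6247 − 67.7250 = 26.8997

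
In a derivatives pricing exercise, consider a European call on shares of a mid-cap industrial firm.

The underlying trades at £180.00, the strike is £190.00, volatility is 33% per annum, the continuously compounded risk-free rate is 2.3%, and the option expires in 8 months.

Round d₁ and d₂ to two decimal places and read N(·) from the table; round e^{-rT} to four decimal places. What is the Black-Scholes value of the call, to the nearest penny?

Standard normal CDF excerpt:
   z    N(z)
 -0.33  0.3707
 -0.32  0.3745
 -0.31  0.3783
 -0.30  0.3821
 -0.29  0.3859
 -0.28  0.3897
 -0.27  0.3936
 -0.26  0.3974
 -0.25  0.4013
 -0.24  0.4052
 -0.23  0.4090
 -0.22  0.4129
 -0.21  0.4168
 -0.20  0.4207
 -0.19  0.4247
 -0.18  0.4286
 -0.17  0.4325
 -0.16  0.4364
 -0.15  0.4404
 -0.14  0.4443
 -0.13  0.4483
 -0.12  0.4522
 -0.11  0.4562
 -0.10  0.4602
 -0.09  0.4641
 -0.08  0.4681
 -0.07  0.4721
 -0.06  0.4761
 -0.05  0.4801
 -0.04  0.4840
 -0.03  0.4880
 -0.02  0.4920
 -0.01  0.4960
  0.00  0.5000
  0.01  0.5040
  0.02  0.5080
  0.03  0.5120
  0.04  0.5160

£16.36

σ√T = 0.33·√0.6667 = 0.2694
d₁ = [ln(180/190) + (0.023 + 0.33²/2)·0.6667] / 0.2694 = [-0.0541 + 0.0516] / 0.2694 = -0.0090 which rounds to -0.01
d₂ = d₁ − σ√T = -0.0090 − 0.2694 = -0.2785 which rounds to -0.28
exp(−rT) = exp(−0.023·0.6667) = 0.9848
N(d₁) = N(-0.01) = 0.4960;  N(d₂) = N(-0.28) = 0.3897
C = 180·0.4960 − 190·0.9848·0.3897 = 89.2800 − 72.9175 = 16.3625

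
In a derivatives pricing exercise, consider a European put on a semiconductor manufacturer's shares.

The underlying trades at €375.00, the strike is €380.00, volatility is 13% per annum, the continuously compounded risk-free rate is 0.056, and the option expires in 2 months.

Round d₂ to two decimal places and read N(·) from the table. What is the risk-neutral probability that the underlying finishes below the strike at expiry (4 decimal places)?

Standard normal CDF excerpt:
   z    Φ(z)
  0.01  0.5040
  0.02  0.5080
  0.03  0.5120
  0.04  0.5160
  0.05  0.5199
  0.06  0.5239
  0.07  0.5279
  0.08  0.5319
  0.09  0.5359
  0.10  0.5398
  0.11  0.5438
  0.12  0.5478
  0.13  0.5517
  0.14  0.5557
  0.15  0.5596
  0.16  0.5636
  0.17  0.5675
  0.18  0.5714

σ√T = 0.13·√0.1667 = 0.0531
d₁ = [ln(375/380) + (0.056 + ½·0.13²)·0.1667] / (σ√T) = (-0.0132 + 0.0107) / 0.0531 = -0.0472 ≈ -0.05
d₂ = -0.0472 − 0.0531 = -0.1002 ≈ -0.10
Risk-neutral Pr[S_T < K] = N(−d₂) = N(0.10) = 0.5398

0.5398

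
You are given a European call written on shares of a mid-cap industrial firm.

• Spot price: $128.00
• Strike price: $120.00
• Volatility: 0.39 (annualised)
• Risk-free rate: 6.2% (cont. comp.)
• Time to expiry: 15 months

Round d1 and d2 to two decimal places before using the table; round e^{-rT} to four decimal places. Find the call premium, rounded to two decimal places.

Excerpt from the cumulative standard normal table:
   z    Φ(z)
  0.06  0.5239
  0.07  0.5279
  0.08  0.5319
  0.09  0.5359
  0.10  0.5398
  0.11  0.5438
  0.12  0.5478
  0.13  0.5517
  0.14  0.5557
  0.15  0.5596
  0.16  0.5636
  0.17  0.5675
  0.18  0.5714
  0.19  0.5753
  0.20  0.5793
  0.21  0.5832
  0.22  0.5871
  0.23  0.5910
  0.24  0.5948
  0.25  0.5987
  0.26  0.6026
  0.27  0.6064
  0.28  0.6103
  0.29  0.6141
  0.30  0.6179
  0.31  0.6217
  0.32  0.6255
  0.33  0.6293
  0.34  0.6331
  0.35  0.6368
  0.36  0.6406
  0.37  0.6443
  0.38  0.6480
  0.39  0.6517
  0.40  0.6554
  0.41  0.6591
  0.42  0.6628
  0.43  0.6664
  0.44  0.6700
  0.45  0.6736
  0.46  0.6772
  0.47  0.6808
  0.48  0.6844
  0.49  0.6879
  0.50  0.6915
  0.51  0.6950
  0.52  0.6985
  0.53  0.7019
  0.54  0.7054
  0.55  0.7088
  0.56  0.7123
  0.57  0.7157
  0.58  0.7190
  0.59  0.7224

σ√T = 0.39·√1.25 = 0.4360
d₁ = [ln(128/120) + (0.062 + ½·0.39²)·1.25] / (σ√T) = (0.0645 + 0.1726) / 0.4360 = 0.5438 ⇒ 0.54
d₂ = 0.5438 − 0.4360 = 0.1077 ⇒ 0.11
e^(−rT) = e^(−0.062·1.25) = 0.9254
N(d₁) = N(0.54) = 0.7054;  N(d₂) = N(0.11) = 0.5438
C = 128·0.7054 − 120·0.9254·0.5438 = 90.2912 − 60.3879 = 29.9033

$29.90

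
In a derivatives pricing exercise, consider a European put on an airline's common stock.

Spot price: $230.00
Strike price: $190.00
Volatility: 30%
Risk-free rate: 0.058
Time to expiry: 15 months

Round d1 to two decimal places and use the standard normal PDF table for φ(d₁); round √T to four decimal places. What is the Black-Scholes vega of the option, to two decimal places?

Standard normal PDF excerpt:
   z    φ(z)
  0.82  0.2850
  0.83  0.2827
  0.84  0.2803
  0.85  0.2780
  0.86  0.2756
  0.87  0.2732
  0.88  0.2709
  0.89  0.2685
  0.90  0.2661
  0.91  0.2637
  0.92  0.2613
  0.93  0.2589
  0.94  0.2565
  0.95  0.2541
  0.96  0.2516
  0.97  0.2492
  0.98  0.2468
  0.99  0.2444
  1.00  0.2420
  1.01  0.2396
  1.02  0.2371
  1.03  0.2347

σ√T = 0.3 × 1.1180 = 0.3354
d₁ = [ln(230/190) + (0.058 + 0.3²/2)·1.25] / 0.3354 = [0.1911 + 0.1288] / 0.3354 = 0.9535 which rounds to 0.95
√T = √1.25 = 1.1180
φ(d₁) = φ(0.95) = 0.2541
vega = S·φ(d₁)·√T = 230·0.2541·1.1180 = 65.3393
(Vega is the same for a European call and put with the same parameters.)

65.34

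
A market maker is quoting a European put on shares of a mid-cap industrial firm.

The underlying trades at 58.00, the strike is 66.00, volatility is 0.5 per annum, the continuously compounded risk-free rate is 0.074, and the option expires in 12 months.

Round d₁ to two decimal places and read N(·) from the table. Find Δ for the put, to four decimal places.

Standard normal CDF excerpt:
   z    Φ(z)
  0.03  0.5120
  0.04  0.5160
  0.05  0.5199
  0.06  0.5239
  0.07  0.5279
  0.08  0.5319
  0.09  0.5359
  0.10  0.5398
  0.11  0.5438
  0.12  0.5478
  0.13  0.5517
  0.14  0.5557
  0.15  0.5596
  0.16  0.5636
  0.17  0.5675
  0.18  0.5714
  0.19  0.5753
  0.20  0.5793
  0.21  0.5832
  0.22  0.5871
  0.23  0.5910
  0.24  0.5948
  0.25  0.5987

-0.4443

σ√T = 0.5·√1 = 0.5000
d₁ = [ln(58/66) + (0.074 + 0.5²/2)·1] / 0.5000 = [-0.1292 + 0.1990] / 0.5000 = 0.1396 which rounds to 0.14
N(d₁) = N(0.14) = 0.5557
Δ_put = N(d₁) − 1 = 0.5557 − 1 = -0.4443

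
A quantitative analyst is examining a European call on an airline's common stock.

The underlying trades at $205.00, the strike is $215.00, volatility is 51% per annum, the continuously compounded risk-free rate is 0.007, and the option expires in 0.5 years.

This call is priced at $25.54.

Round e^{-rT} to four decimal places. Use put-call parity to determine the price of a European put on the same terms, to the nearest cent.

$34.79

e^(−rT) = e^(−0.007·0.5) = 0.9965
Put-call parity: C − P = S − K·e^(−rT) = 205 − 215·0.9965 = 205 − 214.2475 = -9.2475
P = C − (C − P) = 25.54 − (-9.2475) = 34.7875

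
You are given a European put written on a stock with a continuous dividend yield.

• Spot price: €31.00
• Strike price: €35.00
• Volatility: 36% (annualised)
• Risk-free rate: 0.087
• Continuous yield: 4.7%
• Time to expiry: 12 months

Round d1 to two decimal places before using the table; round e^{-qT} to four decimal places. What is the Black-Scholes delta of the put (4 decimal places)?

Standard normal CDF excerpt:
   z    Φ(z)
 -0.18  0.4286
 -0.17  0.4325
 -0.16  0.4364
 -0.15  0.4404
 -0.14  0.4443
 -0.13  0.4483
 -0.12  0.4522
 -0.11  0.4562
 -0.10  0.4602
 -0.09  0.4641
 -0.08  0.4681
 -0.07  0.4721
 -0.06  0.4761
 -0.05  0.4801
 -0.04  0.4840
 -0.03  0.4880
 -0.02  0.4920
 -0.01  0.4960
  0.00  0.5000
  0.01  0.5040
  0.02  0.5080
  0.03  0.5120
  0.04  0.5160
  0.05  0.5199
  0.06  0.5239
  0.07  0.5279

σ√T = 0.36 × 1.0000 = 0.3600
d₁ = [ln(31/35) + (0.087 − 0.047 + 0.36²/2)·1] / 0.3600 = [-0.1214 + 0.1048] / 0.3600 = -0.0460 → -0.05
N(d₁) = N(-0.05) = 0.4801
Δ_put = exp(−qT)·(N(d₁) − 1) = 0.9541·(0.4801 − 1) = -0.4960

-0.4960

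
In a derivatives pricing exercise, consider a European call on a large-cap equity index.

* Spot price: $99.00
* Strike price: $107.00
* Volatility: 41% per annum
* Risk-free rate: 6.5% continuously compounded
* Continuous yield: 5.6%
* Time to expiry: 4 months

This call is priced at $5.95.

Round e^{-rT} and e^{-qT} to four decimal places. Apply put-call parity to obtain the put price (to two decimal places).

exp(−qT) = exp(−0.056·0.3333) = 0.9815;  exp(−rT) = exp(−0.065·0.3333) = 0.9786
Put-call parity: C − P = S·e^(−qT) − K·e^(−rT) = 99·0.9815 − 107·0.9786 = 97.1685 − 104.7102 = -7.5417
P = C − (C − P) = 5.95 − (-7.5417) = 13.4917

$13.49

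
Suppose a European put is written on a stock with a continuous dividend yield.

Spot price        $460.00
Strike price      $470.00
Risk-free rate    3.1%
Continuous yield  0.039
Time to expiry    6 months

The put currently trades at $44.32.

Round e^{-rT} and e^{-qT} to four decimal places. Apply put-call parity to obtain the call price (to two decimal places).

$32.68

exp(−qT) = exp(−0.039·0.5) = 0.9807;  exp(−rT) = exp(−0.031·0.5) = 0.9846
Put-call parity: C − P = S·e^(−qT) − K·e^(−rT) = 460·0.9807 − 470·0.9846 = 451.1220 − 462.7620 = -11.6400
C = P + (C − P) = 44.32 + (-11.6400) = 32.6800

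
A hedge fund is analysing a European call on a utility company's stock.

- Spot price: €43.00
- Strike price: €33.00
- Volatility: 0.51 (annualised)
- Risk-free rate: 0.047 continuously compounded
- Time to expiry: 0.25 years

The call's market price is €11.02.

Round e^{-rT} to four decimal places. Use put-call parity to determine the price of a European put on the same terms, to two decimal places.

exp(−rT) = exp(−0.047·0.25) = 0.9883
Put-call parity: C − P = S − K·e^(−rT) = 43 − 33·0.9883 = 43 − 32.6139 = 10.3861
P = C − (C − P) = 11.02 − (10.3861) = 0.6339

€0.63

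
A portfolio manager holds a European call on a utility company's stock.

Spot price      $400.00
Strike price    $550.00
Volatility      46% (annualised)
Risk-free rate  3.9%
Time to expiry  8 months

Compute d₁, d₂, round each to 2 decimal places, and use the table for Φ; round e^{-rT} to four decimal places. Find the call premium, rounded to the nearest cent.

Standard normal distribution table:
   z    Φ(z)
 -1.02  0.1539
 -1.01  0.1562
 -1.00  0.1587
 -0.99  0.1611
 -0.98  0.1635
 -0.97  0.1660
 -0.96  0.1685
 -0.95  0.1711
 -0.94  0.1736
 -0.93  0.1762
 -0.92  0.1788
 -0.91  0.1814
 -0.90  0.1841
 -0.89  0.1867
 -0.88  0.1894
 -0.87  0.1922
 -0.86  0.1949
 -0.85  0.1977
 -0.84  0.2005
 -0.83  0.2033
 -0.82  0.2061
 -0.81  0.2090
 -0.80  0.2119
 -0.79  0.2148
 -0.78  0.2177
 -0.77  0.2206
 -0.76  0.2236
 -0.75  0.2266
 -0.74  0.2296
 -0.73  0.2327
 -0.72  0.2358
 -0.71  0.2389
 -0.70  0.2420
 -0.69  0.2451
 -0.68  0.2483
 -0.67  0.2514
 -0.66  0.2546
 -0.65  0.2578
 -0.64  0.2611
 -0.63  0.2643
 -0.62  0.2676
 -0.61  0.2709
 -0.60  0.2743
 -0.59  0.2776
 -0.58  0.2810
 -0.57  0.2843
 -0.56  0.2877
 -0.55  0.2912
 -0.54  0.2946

σ√T = 0.46 × 0.8165 = 0.3756
ln(S/K) + (r + σ²/2)T = ln(400/550) + (0.039 + 0.46²/2)·0.6667 = -0.3185 + 0.0965 = -0.2219
d₁ = -0.2219 / 0.3756 = -0.5909 ⇒ -0.59
d₂ = d₁ − σ√T = -0.5909 − 0.3756 = -0.9664 ⇒ -0.97
exp(−rT) = exp(−0.039·0.6667) = 0.9743
C = 400·N(-0.59) − 550·0.9743·N(-0.97) = 400·0.2776 − 550·0.9743·0.1660 = 111.0400 − 88.9536 = 22.0864

$22.09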